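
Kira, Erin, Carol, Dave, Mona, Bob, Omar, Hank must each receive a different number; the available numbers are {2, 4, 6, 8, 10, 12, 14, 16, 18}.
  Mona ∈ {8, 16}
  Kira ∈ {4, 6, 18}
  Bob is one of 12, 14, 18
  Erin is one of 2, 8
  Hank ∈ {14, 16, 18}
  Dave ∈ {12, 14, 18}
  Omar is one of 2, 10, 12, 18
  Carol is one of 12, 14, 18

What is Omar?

Carol, Dave, Bob between them cover only {12, 14, 18} — a naked triple. Remove those values from Kira, Omar, Hank.
That leaves Hank = 16. So Mona can't be 16.
Mona must be 8 (only option left). Eliminate 8 elsewhere: Erin.
That leaves Erin = 2. Eliminate 2 elsewhere: Omar.
So Omar = 10.

10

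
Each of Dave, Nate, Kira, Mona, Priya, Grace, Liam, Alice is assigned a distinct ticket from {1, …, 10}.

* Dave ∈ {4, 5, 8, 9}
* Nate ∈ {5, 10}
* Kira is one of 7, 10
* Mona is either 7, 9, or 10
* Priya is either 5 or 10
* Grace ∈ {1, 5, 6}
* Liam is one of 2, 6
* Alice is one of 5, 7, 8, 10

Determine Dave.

4

Nate and Priya share exactly the 2 values {5, 10}; by pigeonhole those values go to them, so strike 5, 10 from Dave, Kira, Mona, Grace, Alice.
Kira's domain is down to {7}, so Kira = 7. Remove 7 from Mona, Alice.
Mona has just one choice, so Mona = 9. Eliminate 9 elsewhere: Dave.
Alice has just one choice, so Alice = 8. Strike 8 from Dave.
So Dave = 4.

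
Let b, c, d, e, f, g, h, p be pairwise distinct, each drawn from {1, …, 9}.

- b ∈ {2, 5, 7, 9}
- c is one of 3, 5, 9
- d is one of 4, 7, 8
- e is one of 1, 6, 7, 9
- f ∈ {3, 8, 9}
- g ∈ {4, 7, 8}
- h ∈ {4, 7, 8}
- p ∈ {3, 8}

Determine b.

d, g, h share exactly the 3 values {4, 7, 8}; by pigeonhole those values go to them, so strike 4, 7, 8 from b, e, f, p.
p must be 3 (only option left). Eliminate 3 elsewhere: c, f.
f has just one choice, so f = 9. Strike 9 from b, c, e.
That leaves c = 5. Remove 5 from b.
So b = 2.

2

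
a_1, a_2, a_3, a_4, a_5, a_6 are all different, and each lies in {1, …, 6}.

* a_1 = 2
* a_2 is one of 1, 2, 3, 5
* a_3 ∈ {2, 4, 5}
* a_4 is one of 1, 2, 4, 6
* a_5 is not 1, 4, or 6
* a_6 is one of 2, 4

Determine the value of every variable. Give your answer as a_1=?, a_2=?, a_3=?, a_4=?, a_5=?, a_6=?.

a_1=2, a_2=1, a_3=5, a_4=6, a_5=3, a_6=4

a_1 has just one choice, so a_1 = 2. Remove 2 from a_2, a_3, a_4, a_5, a_6.
a_6's domain is down to {4}, so a_6 = 4. Eliminate 4 elsewhere: a_3, a_4.
a_3's domain is down to {5}, so a_3 = 5. Remove 5 from a_2, a_5.
a_5's domain is down to {3}, so a_5 = 3. Strike 3 from a_2.
That leaves a_2 = 1. Strike 1 from a_4.
a_4 has just one choice, so a_4 = 6.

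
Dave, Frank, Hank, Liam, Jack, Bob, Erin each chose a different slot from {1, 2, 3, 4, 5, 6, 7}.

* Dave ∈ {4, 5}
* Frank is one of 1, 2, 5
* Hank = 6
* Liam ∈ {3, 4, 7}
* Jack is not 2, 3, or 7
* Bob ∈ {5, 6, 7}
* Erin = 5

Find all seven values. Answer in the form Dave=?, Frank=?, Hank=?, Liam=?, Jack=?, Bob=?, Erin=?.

Hank has just one choice, so Hank = 6. Eliminate 6 elsewhere: Jack, Bob.
Erin has just one choice, so Erin = 5. Strike 5 from Dave, Frank, Jack, Bob.
Dave's domain is down to {4}, so Dave = 4. Remove 4 from Liam, Jack.
Jack has just one choice, so Jack = 1. Strike 1 from Frank.
Bob must be 7 (only option left). Remove 7 from Liam.
Frank's domain is down to {2}, so Frank = 2.
Liam's domain is down to {3}, so Liam = 3.

Dave=4, Frank=2, Hank=6, Liam=3, Jack=1, Bob=7, Erin=5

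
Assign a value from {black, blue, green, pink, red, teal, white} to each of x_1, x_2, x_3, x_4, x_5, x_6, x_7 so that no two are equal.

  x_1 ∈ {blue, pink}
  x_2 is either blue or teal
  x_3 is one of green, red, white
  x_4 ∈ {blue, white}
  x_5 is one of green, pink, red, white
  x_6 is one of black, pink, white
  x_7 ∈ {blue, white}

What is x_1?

The 7 variables draw from only 7 values {black, blue, green, pink, red, teal, white}, so each is used; only x_6 can be black, hence x_6 = black.
The 6 still-open variables draw from only 6 values {blue, green, pink, red, teal, white}, so each is used; only x_2 can be teal, hence x_2 = teal.
x_4 and x_7 share exactly the 2 values {blue, white}; by pigeonhole those values go to them, so strike blue, white from x_1, x_3, x_5.
So x_1 = pink.

pink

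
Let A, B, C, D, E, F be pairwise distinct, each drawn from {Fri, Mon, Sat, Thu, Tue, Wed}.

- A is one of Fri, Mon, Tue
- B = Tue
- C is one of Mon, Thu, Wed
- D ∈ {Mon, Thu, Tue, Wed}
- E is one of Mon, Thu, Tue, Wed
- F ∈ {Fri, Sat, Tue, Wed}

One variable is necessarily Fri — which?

A

B's domain is down to {Tue}, so B = Tue. Eliminate Tue elsewhere: A, D, E, F.
The 5 still-open variables together cover exactly {Fri, Mon, Sat, Thu, Wed} — 5 values for 5 variables — and Sat appears only in F's list, so F = Sat.
The 4 still-open variables draw from only 4 values {Fri, Mon, Thu, Wed}, so each is used; only A can be Fri, hence A = Fri.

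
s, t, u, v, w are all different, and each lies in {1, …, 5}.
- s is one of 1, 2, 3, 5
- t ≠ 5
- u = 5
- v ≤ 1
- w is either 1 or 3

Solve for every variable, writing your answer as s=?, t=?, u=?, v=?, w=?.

u has just one choice, so u = 5. So s can't be 5.
v has just one choice, so v = 1. Remove 1 from s, t, w.
That leaves w = 3. Strike 3 from s, t.
s's domain is down to {2}, so s = 2. Strike 2 from t.
That leaves t = 4.

s=2, t=4, u=5, v=1, w=3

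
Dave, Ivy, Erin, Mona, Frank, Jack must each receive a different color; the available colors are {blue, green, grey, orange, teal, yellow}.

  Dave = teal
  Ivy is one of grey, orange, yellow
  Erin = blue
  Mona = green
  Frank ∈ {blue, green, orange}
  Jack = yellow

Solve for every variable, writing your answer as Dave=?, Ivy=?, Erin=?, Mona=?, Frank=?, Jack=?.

Dave's domain is down to {teal}, so Dave = teal.
Erin must be blue (only option left). Remove blue from Frank.
Mona must be green (only option left). Eliminate green elsewhere: Frank.
That leaves Frank = orange. Remove orange from Ivy.
Jack's domain is down to {yellow}, so Jack = yellow. So Ivy can't be yellow.
Ivy must be grey (only option left).

Dave=teal, Ivy=grey, Erin=blue, Mona=green, Frank=orange, Jack=yellow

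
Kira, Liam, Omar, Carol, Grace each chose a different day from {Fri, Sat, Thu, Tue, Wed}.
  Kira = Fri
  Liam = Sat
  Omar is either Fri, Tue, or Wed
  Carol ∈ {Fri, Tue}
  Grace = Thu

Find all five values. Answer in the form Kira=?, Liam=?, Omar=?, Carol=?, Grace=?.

Kira's domain is down to {Fri}, so Kira = Fri. Strike Fri from Omar, Carol.
Liam's domain is down to {Sat}, so Liam = Sat.
Carol's domain is down to {Tue}, so Carol = Tue. So Omar can't be Tue.
Grace's domain is down to {Thu}, so Grace = Thu.
Omar must be Wed (only option left).

Kira=Fri, Liam=Sat, Omar=Wed, Carol=Tue, Grace=Thu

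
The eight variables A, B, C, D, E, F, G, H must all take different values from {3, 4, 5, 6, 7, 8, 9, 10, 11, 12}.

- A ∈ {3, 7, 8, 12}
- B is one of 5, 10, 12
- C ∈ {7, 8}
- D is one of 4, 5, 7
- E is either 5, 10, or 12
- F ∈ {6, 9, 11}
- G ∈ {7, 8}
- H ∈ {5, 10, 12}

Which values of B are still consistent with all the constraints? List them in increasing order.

5, 10, 12

The 2 variables C and G are confined to {7, 8}, which locks those values in; drop them from A, D.
B, E, H share exactly the 3 values {5, 10, 12}; by pigeonhole those values go to them, so strike 5, 10, 12 from A, D.
A must be 3 (only option left).
D has just one choice, so D = 4.
No further eliminations apply; B can still be any of 5, 10, 12.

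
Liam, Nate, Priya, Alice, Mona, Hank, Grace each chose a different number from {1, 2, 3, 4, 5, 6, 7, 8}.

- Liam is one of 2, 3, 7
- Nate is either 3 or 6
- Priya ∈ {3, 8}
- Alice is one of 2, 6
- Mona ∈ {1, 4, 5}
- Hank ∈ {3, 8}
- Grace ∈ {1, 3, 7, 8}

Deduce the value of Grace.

1

Priya and Hank share exactly the 2 values {3, 8}; by pigeonhole those values go to them, so strike 3, 8 from Liam, Nate, Grace.
Nate must be 6 (only option left). Eliminate 6 elsewhere: Alice.
Alice's domain is down to {2}, so Alice = 2. Strike 2 from Liam.
Liam must be 7 (only option left). Strike 7 from Grace.
So Grace = 1.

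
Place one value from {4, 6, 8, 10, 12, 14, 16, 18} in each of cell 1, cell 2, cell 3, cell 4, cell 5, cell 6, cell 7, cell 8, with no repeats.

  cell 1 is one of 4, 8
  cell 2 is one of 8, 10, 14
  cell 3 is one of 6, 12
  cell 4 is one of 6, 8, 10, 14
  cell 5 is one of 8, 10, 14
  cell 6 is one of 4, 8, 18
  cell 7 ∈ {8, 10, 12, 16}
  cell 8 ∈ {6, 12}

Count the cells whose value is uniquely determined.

3

Among the 8 variables, 16 fits only cell 7 (and all 8 values in {4, 6, 8, 10, 12, 14, 16, 18} must be used), so cell 7 = 16.
The 7 still-open variables together cover exactly {4, 6, 8, 10, 12, 14, 18} — 7 values for 7 variables — and 18 appears only in cell 6's list, so cell 6 = 18.
The 6 still-open variables together cover exactly {4, 6, 8, 10, 12, 14} — 6 values for 6 variables — and 4 appears only in cell 1's list, so cell 1 = 4.
cell 3 and cell 8 share exactly the 2 values {6, 12}; by pigeonhole those values go to them, so strike 6, 12 from cell 4.
Determined: cell 1=4, cell 6=18, cell 7=16. The other cells each still have more than one consistent value. That makes 3.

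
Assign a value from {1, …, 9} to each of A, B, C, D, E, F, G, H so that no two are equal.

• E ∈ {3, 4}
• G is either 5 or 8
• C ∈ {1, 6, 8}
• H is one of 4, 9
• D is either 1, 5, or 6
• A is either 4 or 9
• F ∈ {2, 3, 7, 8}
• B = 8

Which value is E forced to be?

3

B must be 8 (only option left). Remove 8 from C, F, G.
That leaves G = 5. Eliminate 5 elsewhere: D.
A and H share exactly the 2 values {4, 9}; by pigeonhole those values go to them, so strike 4, 9 from E.
So E = 3.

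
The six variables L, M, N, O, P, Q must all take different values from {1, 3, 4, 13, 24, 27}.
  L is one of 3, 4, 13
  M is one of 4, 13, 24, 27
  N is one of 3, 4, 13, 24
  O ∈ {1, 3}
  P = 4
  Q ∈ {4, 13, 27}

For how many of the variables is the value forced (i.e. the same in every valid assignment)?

2

P's domain is down to {4}, so P = 4. Strike 4 from L, M, N, Q.
The 5 still-open variables together cover exactly {1, 3, 13, 24, 27} — 5 values for 5 variables — and 1 appears only in O's list, so O = 1.
Determined: O=1, P=4. The other variables each still have more than one consistent value. That makes 2.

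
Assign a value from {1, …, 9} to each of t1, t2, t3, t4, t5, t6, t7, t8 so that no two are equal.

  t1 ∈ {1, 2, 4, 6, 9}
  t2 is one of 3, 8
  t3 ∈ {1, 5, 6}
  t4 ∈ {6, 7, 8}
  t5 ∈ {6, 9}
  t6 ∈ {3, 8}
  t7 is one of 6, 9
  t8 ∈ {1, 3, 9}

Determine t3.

5

The 2 variables t2 and t6 are confined to {3, 8}, which locks those values in; drop them from t4, t8.
t5 and t7 share exactly the 2 values {6, 9}; by pigeonhole those values go to them, so strike 6, 9 from t1, t3, t4, t8.
t4 has just one choice, so t4 = 7.
t8's domain is down to {1}, so t8 = 1. Remove 1 from t1, t3.
So t3 = 5.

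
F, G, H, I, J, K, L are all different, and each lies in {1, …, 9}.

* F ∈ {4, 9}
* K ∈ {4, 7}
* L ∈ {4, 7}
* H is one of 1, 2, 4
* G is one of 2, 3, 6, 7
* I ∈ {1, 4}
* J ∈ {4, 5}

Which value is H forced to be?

2

K and L between them cover only {4, 7} — a naked pair. Remove those values from F, G, H, I, J.
F's domain is down to {9}, so F = 9.
I must be 1 (only option left). Remove 1 from H.
So H = 2.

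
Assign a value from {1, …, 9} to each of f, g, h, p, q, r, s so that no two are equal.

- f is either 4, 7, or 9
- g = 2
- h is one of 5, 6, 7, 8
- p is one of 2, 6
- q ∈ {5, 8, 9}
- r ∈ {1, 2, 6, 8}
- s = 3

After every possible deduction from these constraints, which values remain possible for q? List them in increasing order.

g's domain is down to {2}, so g = 2. Strike 2 from p, r.
p must be 6 (only option left). Eliminate 6 elsewhere: h, r.
s has just one choice, so s = 3.
No further eliminations apply; q can still be any of 5, 8, 9.

5, 8, 9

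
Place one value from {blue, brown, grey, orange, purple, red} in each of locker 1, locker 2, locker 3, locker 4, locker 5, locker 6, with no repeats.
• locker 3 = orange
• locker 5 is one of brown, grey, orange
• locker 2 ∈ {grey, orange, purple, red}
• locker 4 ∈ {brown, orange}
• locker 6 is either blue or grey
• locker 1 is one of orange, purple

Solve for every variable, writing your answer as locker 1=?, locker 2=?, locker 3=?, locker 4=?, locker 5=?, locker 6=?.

locker 3 must be orange (only option left). So locker 1, locker 2, locker 4, locker 5 can't be orange.
That leaves locker 4 = brown. Strike brown from locker 5.
locker 5 must be grey (only option left). So locker 2, locker 6 can't be grey.
locker 6 must be blue (only option left).
locker 1's domain is down to {purple}, so locker 1 = purple. So locker 2 can't be purple.
locker 2's domain is down to {red}, so locker 2 = red.

locker 1=purple, locker 2=red, locker 3=orange, locker 4=brown, locker 5=grey, locker 6=blue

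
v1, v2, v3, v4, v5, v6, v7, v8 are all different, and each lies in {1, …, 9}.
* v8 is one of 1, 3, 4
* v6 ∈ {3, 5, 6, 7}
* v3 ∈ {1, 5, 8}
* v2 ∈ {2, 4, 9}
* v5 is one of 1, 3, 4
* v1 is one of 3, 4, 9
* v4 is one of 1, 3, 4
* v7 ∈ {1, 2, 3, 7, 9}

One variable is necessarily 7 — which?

v7

The 3 variables v4, v5, v8 are confined to {1, 3, 4}, which locks those values in; drop them from v1, v2, v3, v6, v7.
v1 has just one choice, so v1 = 9. Eliminate 9 elsewhere: v2, v7.
That leaves v2 = 2. Eliminate 2 elsewhere: v7.
So 7 goes to v7.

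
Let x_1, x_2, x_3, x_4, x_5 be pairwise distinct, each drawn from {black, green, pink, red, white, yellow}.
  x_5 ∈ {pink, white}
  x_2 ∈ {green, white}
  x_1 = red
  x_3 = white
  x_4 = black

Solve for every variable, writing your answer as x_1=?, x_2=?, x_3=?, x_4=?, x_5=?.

x_1=red, x_2=green, x_3=white, x_4=black, x_5=pink

x_1 must be red (only option left).
x_3 has just one choice, so x_3 = white. Remove white from x_2, x_5.
x_4 has just one choice, so x_4 = black.
That leaves x_5 = pink.
x_2's domain is down to {green}, so x_2 = green.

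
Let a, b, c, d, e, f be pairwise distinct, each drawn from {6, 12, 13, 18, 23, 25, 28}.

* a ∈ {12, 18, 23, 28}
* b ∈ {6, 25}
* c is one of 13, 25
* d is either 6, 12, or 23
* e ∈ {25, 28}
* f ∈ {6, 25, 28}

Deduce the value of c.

13

The 3 variables b, e, f are confined to {6, 25, 28}, which locks those values in; drop them from a, c, d.
So c = 13.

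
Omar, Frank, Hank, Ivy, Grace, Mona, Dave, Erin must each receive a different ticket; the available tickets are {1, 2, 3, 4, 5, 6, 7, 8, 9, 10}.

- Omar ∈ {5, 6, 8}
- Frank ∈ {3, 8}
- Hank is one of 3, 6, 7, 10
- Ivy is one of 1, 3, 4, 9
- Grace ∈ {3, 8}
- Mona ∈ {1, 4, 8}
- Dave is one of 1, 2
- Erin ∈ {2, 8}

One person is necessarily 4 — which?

Frank and Grace between them cover only {3, 8} — a naked pair. Remove those values from Omar, Hank, Ivy, Mona, Erin.
That leaves Erin = 2. Strike 2 from Dave.
Dave must be 1 (only option left). So Ivy, Mona can't be 1.
So 4 goes to Mona.

Mona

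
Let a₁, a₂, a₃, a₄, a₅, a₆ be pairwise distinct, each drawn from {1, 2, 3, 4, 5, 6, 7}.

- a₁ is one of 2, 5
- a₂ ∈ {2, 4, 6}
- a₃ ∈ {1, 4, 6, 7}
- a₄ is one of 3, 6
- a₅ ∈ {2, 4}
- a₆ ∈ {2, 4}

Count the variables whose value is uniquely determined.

3

The 2 variables a₅ and a₆ are confined to {2, 4}, which locks those values in; drop them from a₁, a₂, a₃.
a₁'s domain is down to {5}, so a₁ = 5.
a₂ has just one choice, so a₂ = 6. Remove 6 from a₃, a₄.
That leaves a₄ = 3.
Determined: a₁=5, a₂=6, a₄=3. The other variables each still have more than one consistent value. That makes 3.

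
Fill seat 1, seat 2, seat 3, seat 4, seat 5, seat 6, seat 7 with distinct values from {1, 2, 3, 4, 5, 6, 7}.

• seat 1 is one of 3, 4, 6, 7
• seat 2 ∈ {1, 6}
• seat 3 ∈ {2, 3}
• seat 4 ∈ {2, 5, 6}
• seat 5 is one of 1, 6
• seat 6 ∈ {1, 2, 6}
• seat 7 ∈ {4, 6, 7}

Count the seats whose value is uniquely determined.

3

The 7 variables draw from only 7 values {1, 2, 3, 4, 5, 6, 7}, so each is used; only seat 4 can be 5, hence seat 4 = 5.
seat 2 and seat 5 share exactly the 2 values {1, 6}; by pigeonhole those values go to them, so strike 1, 6 from seat 1, seat 6, seat 7.
seat 6's domain is down to {2}, so seat 6 = 2. Strike 2 from seat 3.
seat 3 must be 3 (only option left). Strike 3 from seat 1.
Determined: seat 3=3, seat 4=5, seat 6=2. The other seats each still have more than one consistent value. That makes 3.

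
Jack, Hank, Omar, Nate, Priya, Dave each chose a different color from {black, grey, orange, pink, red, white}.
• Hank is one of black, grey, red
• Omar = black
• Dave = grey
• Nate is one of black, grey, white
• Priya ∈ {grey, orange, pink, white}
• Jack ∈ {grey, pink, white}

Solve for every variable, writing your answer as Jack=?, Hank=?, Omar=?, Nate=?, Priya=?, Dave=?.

Omar has just one choice, so Omar = black. Remove black from Hank, Nate.
Dave has just one choice, so Dave = grey. Strike grey from Jack, Hank, Nate, Priya.
Hank's domain is down to {red}, so Hank = red.
Nate must be white (only option left). Strike white from Jack, Priya.
Jack has just one choice, so Jack = pink. Remove pink from Priya.
Priya must be orange (only option left).

Jack=pink, Hank=red, Omar=black, Nate=white, Priya=orange, Dave=grey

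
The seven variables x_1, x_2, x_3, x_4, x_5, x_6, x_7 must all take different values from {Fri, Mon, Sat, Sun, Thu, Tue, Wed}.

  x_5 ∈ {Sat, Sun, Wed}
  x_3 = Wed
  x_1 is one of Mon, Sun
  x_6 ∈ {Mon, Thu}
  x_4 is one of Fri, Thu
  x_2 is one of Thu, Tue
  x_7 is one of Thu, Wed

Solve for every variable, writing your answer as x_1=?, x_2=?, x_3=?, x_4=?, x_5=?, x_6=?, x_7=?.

x_3 has just one choice, so x_3 = Wed. Remove Wed from x_5, x_7.
x_7 has just one choice, so x_7 = Thu. Remove Thu from x_2, x_4, x_6.
x_2 has just one choice, so x_2 = Tue.
x_4 has just one choice, so x_4 = Fri.
That leaves x_6 = Mon. Strike Mon from x_1.
That leaves x_1 = Sun. Remove Sun from x_5.
x_5 must be Sat (only option left).

x_1=Sun, x_2=Tue, x_3=Wed, x_4=Fri, x_5=Sat, x_6=Mon, x_7=Thu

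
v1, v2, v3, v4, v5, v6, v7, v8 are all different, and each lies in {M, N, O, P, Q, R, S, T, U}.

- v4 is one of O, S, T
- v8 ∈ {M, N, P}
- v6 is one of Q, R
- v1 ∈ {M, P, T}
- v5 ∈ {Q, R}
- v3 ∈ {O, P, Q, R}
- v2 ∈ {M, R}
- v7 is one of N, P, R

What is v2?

Among the 8 variables, S fits only v4 (and all 8 values in {M, N, O, P, Q, R, S, T} must be used), so v4 = S.
The 7 still-open variables draw from only 7 values {M, N, O, P, Q, R, T}, so each is used; only v3 can be O, hence v3 = O.
Among the 6 still-open variables, T fits only v1 (and all 6 values in {M, N, P, Q, R, T} must be used), so v1 = T.
v5 and v6 share exactly the 2 values {Q, R}; by pigeonhole those values go to them, so strike Q, R from v2, v7.
So v2 = M.

M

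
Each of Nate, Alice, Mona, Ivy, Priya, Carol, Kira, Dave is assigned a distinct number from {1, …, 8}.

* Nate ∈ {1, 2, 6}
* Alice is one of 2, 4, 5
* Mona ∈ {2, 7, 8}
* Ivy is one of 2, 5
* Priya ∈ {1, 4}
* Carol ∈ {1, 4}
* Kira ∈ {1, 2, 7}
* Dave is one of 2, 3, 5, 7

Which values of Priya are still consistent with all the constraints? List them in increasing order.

1, 4

The 8 variables together cover exactly {1, 2, 3, 4, 5, 6, 7, 8} — 8 values for 8 variables — and 3 appears only in Dave's list, so Dave = 3.
The 7 still-open variables draw from only 7 values {1, 2, 4, 5, 6, 7, 8}, so each is used; only Nate can be 6, hence Nate = 6.
The 6 still-open variables together cover exactly {1, 2, 4, 5, 7, 8} — 6 values for 6 variables — and 8 appears only in Mona's list, so Mona = 8.
Among the 5 still-open variables, 7 fits only Kira (and all 5 values in {1, 2, 4, 5, 7} must be used), so Kira = 7.
The 2 variables Priya and Carol are confined to {1, 4}, which locks those values in; drop them from Alice.
No further eliminations apply; Priya can still be any of 1, 4.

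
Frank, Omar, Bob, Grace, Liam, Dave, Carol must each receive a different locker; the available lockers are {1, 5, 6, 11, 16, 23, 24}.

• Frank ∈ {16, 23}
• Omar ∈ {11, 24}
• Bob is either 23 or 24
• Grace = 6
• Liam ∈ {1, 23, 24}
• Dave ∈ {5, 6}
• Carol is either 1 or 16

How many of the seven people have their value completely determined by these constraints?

Grace's domain is down to {6}, so Grace = 6. Eliminate 6 elsewhere: Dave.
Dave has just one choice, so Dave = 5.
The 5 still-open variables together cover exactly {1, 11, 16, 23, 24} — 5 values for 5 variables — and 11 appears only in Omar's list, so Omar = 11.
Determined: Omar=11, Grace=6, Dave=5. The other people each still have more than one consistent value. That makes 3.

3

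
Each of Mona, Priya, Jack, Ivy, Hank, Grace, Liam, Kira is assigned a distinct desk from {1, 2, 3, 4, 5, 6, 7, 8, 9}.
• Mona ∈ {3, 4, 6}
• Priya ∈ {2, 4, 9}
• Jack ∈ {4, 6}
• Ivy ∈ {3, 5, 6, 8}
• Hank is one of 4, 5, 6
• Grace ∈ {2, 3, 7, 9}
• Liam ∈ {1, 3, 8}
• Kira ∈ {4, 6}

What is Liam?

1

The 2 variables Jack and Kira are confined to {4, 6}, which locks those values in; drop them from Mona, Priya, Ivy, Hank.
That leaves Mona = 3. Strike 3 from Ivy, Grace, Liam.
That leaves Hank = 5. Remove 5 from Ivy.
Ivy has just one choice, so Ivy = 8. Eliminate 8 elsewhere: Liam.
So Liam = 1.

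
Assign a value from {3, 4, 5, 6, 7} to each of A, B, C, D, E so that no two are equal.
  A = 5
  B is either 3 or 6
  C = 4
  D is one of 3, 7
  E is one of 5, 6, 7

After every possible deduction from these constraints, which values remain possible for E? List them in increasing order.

6, 7

A must be 5 (only option left). Eliminate 5 elsewhere: E.
C must be 4 (only option left).
No further eliminations apply; E can still be any of 6, 7.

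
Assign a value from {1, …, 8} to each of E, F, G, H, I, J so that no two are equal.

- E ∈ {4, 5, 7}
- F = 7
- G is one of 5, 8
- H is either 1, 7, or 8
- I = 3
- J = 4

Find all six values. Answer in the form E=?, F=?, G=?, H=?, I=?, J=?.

F must be 7 (only option left). Eliminate 7 elsewhere: E, H.
That leaves I = 3.
J has just one choice, so J = 4. Eliminate 4 elsewhere: E.
E has just one choice, so E = 5. So G can't be 5.
G's domain is down to {8}, so G = 8. So H can't be 8.
H must be 1 (only option left).

E=5, F=7, G=8, H=1, I=3, J=4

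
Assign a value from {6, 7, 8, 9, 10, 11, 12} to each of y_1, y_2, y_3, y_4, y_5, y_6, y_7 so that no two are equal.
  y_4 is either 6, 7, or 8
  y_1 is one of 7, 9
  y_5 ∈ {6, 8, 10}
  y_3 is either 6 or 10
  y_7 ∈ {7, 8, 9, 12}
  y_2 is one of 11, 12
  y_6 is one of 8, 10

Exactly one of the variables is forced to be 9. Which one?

y_1

The 7 variables draw from only 7 values {6, 7, 8, 9, 10, 11, 12}, so each is used; only y_2 can be 11, hence y_2 = 11.
The 6 still-open variables together cover exactly {6, 7, 8, 9, 10, 12} — 6 values for 6 variables — and 12 appears only in y_7's list, so y_7 = 12.
The 5 still-open variables draw from only 5 values {6, 7, 8, 9, 10}, so each is used; only y_1 can be 9, hence y_1 = 9.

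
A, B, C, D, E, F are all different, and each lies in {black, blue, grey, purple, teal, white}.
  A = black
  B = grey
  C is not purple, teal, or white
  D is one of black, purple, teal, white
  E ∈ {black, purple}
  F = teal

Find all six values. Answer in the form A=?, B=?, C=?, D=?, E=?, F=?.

A has just one choice, so A = black. Remove black from C, D, E.
B must be grey (only option left). Remove grey from C.
C's domain is down to {blue}, so C = blue.
E must be purple (only option left). Strike purple from D.
F's domain is down to {teal}, so F = teal. Strike teal from D.
D has just one choice, so D = white.

A=black, B=grey, C=blue, D=white, E=purple, F=teal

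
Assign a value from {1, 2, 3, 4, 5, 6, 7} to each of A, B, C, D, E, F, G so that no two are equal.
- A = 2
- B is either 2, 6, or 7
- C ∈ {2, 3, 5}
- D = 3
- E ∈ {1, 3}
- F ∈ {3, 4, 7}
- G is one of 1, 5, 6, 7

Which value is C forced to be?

5

A must be 2 (only option left). So B, C can't be 2.
That leaves D = 3. Eliminate 3 elsewhere: C, E, F.
So C = 5.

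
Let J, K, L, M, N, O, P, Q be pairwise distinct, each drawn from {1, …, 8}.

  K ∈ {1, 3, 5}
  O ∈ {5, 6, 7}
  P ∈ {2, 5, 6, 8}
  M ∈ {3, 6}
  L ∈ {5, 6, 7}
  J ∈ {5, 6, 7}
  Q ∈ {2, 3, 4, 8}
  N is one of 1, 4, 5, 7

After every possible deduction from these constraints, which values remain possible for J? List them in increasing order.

5, 6, 7

The 3 variables J, L, O are confined to {5, 6, 7}, which locks those values in; drop them from K, M, N, P.
M must be 3 (only option left). Strike 3 from K, Q.
K must be 1 (only option left). Eliminate 1 elsewhere: N.
N's domain is down to {4}, so N = 4. So Q can't be 4.
No further eliminations apply; J can still be any of 5, 6, 7.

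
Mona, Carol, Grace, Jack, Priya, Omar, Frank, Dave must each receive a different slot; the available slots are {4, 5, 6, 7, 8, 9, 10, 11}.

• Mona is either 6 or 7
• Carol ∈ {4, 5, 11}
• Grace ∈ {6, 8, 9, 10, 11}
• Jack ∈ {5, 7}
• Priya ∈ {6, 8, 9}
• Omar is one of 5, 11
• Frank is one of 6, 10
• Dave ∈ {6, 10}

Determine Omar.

Among the 8 variables, 4 fits only Carol (and all 8 values in {4, 5, 6, 7, 8, 9, 10, 11} must be used), so Carol = 4.
Frank and Dave share exactly the 2 values {6, 10}; by pigeonhole those values go to them, so strike 6, 10 from Mona, Grace, Priya.
Mona has just one choice, so Mona = 7. Remove 7 from Jack.
Jack must be 5 (only option left). Remove 5 from Omar.
So Omar = 11.

11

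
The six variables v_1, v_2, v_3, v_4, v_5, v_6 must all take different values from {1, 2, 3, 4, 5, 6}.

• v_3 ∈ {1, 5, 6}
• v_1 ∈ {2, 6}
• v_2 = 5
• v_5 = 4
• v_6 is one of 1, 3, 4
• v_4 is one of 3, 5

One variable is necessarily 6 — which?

v_2 has just one choice, so v_2 = 5. Strike 5 from v_3, v_4.
v_4 must be 3 (only option left). Strike 3 from v_6.
v_5 must be 4 (only option left). Remove 4 from v_6.
That leaves v_6 = 1. Strike 1 from v_3.
So 6 goes to v_3.

v_3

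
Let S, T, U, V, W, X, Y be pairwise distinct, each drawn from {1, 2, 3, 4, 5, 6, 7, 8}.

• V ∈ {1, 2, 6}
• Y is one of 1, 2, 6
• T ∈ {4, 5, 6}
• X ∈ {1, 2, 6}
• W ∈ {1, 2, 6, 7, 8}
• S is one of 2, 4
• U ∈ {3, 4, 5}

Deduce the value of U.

V, X, Y share exactly the 3 values {1, 2, 6}; by pigeonhole those values go to them, so strike 1, 2, 6 from S, T, W.
S's domain is down to {4}, so S = 4. Remove 4 from T, U.
T's domain is down to {5}, so T = 5. Strike 5 from U.
So U = 3.

3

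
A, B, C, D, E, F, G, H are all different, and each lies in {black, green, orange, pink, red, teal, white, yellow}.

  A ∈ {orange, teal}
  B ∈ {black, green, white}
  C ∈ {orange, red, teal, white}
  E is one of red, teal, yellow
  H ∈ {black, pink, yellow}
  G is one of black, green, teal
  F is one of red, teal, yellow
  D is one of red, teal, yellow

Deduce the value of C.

Among the 8 variables, pink fits only H (and all 8 values in {black, green, orange, pink, red, teal, white, yellow} must be used), so H = pink.
The 3 variables D, E, F are confined to {red, teal, yellow}, which locks those values in; drop them from A, C, G.
A's domain is down to {orange}, so A = orange. Remove orange from C.
So C = white.

white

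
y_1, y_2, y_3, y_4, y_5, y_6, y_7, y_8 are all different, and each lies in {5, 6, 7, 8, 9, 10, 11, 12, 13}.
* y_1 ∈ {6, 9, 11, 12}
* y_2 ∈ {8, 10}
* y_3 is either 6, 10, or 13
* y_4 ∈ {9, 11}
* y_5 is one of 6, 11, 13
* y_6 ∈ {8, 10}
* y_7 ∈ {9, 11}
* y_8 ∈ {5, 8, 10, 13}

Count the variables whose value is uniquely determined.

2

The 8 variables together cover exactly {5, 6, 8, 9, 10, 11, 12, 13} — 8 values for 8 variables — and 5 appears only in y_8's list, so y_8 = 5.
Among the 7 still-open variables, 12 fits only y_1 (and all 7 values in {6, 8, 9, 10, 11, 12, 13} must be used), so y_1 = 12.
y_2 and y_6 between them cover only {8, 10} — a naked pair. Remove those values from y_3.
The 2 variables y_4 and y_7 are confined to {9, 11}, which locks those values in; drop them from y_5.
Determined: y_1=12, y_8=5. The other variables each still have more than one consistent value. That makes 2.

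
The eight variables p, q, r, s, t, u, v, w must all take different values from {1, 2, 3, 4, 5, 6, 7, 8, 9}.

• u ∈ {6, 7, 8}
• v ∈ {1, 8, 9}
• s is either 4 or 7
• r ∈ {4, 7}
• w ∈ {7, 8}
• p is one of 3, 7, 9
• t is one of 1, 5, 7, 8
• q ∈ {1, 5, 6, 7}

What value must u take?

6

The 8 variables draw from only 8 values {1, 3, 4, 5, 6, 7, 8, 9}, so each is used; only p can be 3, hence p = 3.
The 7 still-open variables draw from only 7 values {1, 4, 5, 6, 7, 8, 9}, so each is used; only v can be 9, hence v = 9.
The 2 variables r and s are confined to {4, 7}, which locks those values in; drop them from q, t, u, w.
w's domain is down to {8}, so w = 8. Remove 8 from t, u.
So u = 6.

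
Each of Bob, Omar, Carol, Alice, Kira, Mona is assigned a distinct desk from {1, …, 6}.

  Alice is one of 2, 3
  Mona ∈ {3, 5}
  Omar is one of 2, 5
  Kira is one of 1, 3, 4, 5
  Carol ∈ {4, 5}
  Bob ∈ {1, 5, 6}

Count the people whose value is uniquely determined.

The 6 variables together cover exactly {1, 2, 3, 4, 5, 6} — 6 values for 6 variables — and 6 appears only in Bob's list, so Bob = 6.
The 5 still-open variables together cover exactly {1, 2, 3, 4, 5} — 5 values for 5 variables — and 1 appears only in Kira's list, so Kira = 1.
Among the 4 still-open variables, 4 fits only Carol (and all 4 values in {2, 3, 4, 5} must be used), so Carol = 4.
Determined: Bob=6, Carol=4, Kira=1. The other people each still have more than one consistent value. That makes 3.

3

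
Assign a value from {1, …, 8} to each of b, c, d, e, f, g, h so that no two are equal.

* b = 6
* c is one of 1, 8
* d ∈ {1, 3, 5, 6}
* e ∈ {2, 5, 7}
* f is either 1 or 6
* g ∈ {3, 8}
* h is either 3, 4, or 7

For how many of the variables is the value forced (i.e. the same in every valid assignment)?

5

b must be 6 (only option left). Strike 6 from d, f.
f's domain is down to {1}, so f = 1. Eliminate 1 elsewhere: c, d.
c has just one choice, so c = 8. Strike 8 from g.
g has just one choice, so g = 3. Eliminate 3 elsewhere: d, h.
That leaves d = 5. Eliminate 5 elsewhere: e.
Determined: b=6, c=8, d=5, f=1, g=3. The other variables each still have more than one consistent value. That makes 5.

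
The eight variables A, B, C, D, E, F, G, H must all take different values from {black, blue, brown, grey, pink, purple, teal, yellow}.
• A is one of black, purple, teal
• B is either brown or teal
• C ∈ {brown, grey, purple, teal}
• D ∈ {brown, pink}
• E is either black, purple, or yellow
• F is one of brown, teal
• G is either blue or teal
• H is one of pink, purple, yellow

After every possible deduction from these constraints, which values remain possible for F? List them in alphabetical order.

Among the 8 variables, blue fits only G (and all 8 values in {black, blue, brown, grey, pink, purple, teal, yellow} must be used), so G = blue.
The 7 still-open variables draw from only 7 values {black, brown, grey, pink, purple, teal, yellow}, so each is used; only C can be grey, hence C = grey.
B and F between them cover only {brown, teal} — a naked pair. Remove those values from A, D.
That leaves D = pink. Strike pink from H.
No further eliminations apply; F can still be any of brown, teal.

brown, teal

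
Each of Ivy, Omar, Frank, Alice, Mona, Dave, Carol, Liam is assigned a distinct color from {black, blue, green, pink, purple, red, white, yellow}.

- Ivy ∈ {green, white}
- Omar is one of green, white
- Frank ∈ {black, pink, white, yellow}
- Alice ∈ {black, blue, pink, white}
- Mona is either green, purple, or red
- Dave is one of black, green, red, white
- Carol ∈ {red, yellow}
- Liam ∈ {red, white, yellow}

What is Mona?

purple

The 8 variables draw from only 8 values {black, blue, green, pink, purple, red, white, yellow}, so each is used; only Alice can be blue, hence Alice = blue.
Among the 7 still-open variables, pink fits only Frank (and all 7 values in {black, green, pink, purple, red, white, yellow} must be used), so Frank = pink.
The 6 still-open variables together cover exactly {black, green, purple, red, white, yellow} — 6 values for 6 variables — and black appears only in Dave's list, so Dave = black.
The 5 still-open variables draw from only 5 values {green, purple, red, white, yellow}, so each is used; only Mona can be purple, hence Mona = purple.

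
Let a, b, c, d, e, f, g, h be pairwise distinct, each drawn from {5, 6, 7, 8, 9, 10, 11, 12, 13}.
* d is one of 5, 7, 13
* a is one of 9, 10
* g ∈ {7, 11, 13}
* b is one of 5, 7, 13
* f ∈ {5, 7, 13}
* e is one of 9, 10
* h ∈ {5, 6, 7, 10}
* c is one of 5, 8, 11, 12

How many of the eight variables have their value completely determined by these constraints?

a and e between them cover only {9, 10} — a naked pair. Remove those values from h.
The 3 variables b, d, f are confined to {5, 7, 13}, which locks those values in; drop them from c, g, h.
g must be 11 (only option left). Strike 11 from c.
h must be 6 (only option left).
Determined: g=11, h=6. The other variables each still have more than one consistent value. That makes 2.

2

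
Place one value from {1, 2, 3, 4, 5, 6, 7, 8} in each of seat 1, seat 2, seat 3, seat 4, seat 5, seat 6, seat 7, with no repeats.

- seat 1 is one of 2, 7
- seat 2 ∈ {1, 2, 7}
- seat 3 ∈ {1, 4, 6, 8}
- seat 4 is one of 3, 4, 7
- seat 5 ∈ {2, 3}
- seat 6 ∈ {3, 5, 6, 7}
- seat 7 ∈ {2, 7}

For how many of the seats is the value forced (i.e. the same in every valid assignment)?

3

The 2 variables seat 1 and seat 7 are confined to {2, 7}, which locks those values in; drop them from seat 2, seat 4, seat 5, seat 6.
seat 2 has just one choice, so seat 2 = 1. Eliminate 1 elsewhere: seat 3.
That leaves seat 5 = 3. Eliminate 3 elsewhere: seat 4, seat 6.
That leaves seat 4 = 4. So seat 3 can't be 4.
Determined: seat 2=1, seat 4=4, seat 5=3. The other seats each still have more than one consistent value. That makes 3.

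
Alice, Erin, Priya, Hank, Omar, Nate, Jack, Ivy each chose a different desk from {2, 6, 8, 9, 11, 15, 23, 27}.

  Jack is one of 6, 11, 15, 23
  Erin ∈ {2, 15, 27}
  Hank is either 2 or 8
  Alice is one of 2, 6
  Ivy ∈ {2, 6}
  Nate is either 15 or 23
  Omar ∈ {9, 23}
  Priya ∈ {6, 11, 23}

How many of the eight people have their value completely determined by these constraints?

3

Among the 8 variables, 8 fits only Hank (and all 8 values in {2, 6, 8, 9, 11, 15, 23, 27} must be used), so Hank = 8.
Among the 7 still-open variables, 9 fits only Omar (and all 7 values in {2, 6, 9, 11, 15, 23, 27} must be used), so Omar = 9.
The 6 still-open variables together cover exactly {2, 6, 11, 15, 23, 27} — 6 values for 6 variables — and 27 appears only in Erin's list, so Erin = 27.
Alice and Ivy between them cover only {2, 6} — a naked pair. Remove those values from Priya, Jack.
Determined: Erin=27, Hank=8, Omar=9. The other people each still have more than one consistent value. That makes 3.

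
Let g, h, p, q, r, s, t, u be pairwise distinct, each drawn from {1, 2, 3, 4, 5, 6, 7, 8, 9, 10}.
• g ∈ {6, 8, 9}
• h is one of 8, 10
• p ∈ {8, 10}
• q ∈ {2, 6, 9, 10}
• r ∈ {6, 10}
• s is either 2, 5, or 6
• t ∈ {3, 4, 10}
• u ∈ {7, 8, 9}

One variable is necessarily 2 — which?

q

The 2 variables h and p are confined to {8, 10}, which locks those values in; drop them from g, q, r, t, u.
That leaves r = 6. Remove 6 from g, q, s.
g has just one choice, so g = 9. Strike 9 from q, u.
So 2 goes to q.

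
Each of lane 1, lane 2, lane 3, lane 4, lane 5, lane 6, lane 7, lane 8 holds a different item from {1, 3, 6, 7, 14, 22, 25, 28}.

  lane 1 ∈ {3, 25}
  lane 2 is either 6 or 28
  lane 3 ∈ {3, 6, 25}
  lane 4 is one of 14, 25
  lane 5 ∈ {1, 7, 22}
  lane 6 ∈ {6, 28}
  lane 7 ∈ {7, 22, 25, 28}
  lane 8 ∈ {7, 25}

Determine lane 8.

The 8 variables draw from only 8 values {1, 3, 6, 7, 14, 22, 25, 28}, so each is used; only lane 5 can be 1, hence lane 5 = 1.
The 7 still-open variables together cover exactly {3, 6, 7, 14, 22, 25, 28} — 7 values for 7 variables — and 14 appears only in lane 4's list, so lane 4 = 14.
The 6 still-open variables draw from only 6 values {3, 6, 7, 22, 25, 28}, so each is used; only lane 7 can be 22, hence lane 7 = 22.
Among the 5 still-open variables, 7 fits only lane 8 (and all 5 values in {3, 6, 7, 25, 28} must be used), so lane 8 = 7.

7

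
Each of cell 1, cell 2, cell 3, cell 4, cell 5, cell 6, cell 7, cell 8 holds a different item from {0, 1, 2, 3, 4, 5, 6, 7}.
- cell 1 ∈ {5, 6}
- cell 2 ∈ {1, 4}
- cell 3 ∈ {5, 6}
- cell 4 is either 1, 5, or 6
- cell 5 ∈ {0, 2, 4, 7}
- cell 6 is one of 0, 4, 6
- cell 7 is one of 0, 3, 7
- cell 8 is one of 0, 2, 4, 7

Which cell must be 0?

Among the 8 variables, 3 fits only cell 7 (and all 8 values in {0, 1, 2, 3, 4, 5, 6, 7} must be used), so cell 7 = 3.
cell 1 and cell 3 share exactly the 2 values {5, 6}; by pigeonhole those values go to them, so strike 5, 6 from cell 4, cell 6.
cell 4 has just one choice, so cell 4 = 1. Eliminate 1 elsewhere: cell 2.
cell 2 must be 4 (only option left). Strike 4 from cell 5, cell 6, cell 8.
So 0 goes to cell 6.

cell 6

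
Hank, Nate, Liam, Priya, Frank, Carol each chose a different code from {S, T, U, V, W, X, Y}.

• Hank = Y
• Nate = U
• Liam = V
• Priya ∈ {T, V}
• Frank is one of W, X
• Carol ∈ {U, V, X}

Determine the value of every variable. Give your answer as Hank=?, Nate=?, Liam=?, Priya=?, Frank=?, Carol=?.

Hank=Y, Nate=U, Liam=V, Priya=T, Frank=W, Carol=X

Hank must be Y (only option left).
That leaves Nate = U. Eliminate U elsewhere: Carol.
Liam has just one choice, so Liam = V. Remove V from Priya, Carol.
Priya must be T (only option left).
Carol's domain is down to {X}, so Carol = X. Eliminate X elsewhere: Frank.
Frank has just one choice, so Frank = W.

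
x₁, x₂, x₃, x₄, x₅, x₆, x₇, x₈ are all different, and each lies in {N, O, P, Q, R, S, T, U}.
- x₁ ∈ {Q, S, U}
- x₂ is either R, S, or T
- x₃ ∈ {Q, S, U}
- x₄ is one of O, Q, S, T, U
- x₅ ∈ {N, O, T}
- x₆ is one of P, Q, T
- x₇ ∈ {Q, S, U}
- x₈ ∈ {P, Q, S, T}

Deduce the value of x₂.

The 8 variables draw from only 8 values {N, O, P, Q, R, S, T, U}, so each is used; only x₅ can be N, hence x₅ = N.
The 7 still-open variables together cover exactly {O, P, Q, R, S, T, U} — 7 values for 7 variables — and O appears only in x₄'s list, so x₄ = O.
The 6 still-open variables together cover exactly {P, Q, R, S, T, U} — 6 values for 6 variables — and R appears only in x₂'s list, so x₂ = R.

R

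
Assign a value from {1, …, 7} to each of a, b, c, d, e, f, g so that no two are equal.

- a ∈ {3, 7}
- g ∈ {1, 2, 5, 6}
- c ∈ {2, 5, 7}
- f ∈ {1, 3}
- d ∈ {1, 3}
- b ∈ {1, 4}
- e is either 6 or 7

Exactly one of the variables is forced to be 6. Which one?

The 7 variables draw from only 7 values {1, 2, 3, 4, 5, 6, 7}, so each is used; only b can be 4, hence b = 4.
d and f between them cover only {1, 3} — a naked pair. Remove those values from a, g.
a must be 7 (only option left). So c, e can't be 7.
So 6 goes to e.

e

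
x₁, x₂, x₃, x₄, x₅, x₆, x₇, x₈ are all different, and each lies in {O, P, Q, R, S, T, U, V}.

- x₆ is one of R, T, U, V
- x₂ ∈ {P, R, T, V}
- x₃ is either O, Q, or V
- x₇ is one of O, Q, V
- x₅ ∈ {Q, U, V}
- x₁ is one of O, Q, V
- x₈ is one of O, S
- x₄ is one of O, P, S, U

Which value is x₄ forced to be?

The 3 variables x₁, x₃, x₇ are confined to {O, Q, V}, which locks those values in; drop them from x₂, x₄, x₅, x₆, x₈.
x₅ has just one choice, so x₅ = U. Eliminate U elsewhere: x₄, x₆.
x₈'s domain is down to {S}, so x₈ = S. Eliminate S elsewhere: x₄.
So x₄ = P.

P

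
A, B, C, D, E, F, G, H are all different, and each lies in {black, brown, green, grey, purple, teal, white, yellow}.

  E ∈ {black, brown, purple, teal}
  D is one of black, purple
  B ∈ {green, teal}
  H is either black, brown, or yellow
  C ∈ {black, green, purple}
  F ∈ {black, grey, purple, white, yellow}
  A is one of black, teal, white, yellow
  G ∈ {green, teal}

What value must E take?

The 8 variables draw from only 8 values {black, brown, green, grey, purple, teal, white, yellow}, so each is used; only F can be grey, hence F = grey.
The 7 still-open variables together cover exactly {black, brown, green, purple, teal, white, yellow} — 7 values for 7 variables — and white appears only in A's list, so A = white.
The 6 still-open variables draw from only 6 values {black, brown, green, purple, teal, yellow}, so each is used; only H can be yellow, hence H = yellow.
The 5 still-open variables draw from only 5 values {black, brown, green, purple, teal}, so each is used; only E can be brown, hence E = brown.

brown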